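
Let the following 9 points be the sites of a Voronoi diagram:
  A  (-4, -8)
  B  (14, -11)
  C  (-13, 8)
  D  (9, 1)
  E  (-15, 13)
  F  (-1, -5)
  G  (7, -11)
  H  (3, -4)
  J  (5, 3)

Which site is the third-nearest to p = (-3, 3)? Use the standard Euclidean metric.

H

Squared Euclidean distances:
|pA|² = (-3−(-4))² + (3−(-8))² = 1 + 121 = 122
|pB|² = (-3−14)² + (3−(-11))² = 289 + 196 = 485
|pC|² = (-3−(-13))² + (3−8)² = 100 + 25 = 125
|pD|² = (-3−9)² + (3−1)² = 144 + 4 = 148
|pE|² = (-3−(-15))² + (3−13)² = 144 + 100 = 244
|pF|² = (-3−(-1))² + (3−(-5))² = 4 + 64 = 68
|pG|² = (-3−7)² + (3−(-11))² = 100 + 196 = 296
|pH|² = (-3−3)² + (3−(-4))² = 36 + 49 = 85
|pJ|² = (-3−5)² + (3−3)² = 64 + 0 = 64
Sorted ascending: J, F, H, A, … — the third-nearest is H.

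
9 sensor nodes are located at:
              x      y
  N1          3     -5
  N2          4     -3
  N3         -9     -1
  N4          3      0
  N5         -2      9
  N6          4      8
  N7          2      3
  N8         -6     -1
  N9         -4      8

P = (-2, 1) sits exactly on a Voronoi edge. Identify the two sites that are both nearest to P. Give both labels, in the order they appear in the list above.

Squared distances from P to each site:
|PN1|² = (-2−3)² + (1−(-5))² = 25 + 36 = 61
|PN2|² = (-2−4)² + (1−(-3))² = 36 + 16 = 52
|PN3|² = (-2−(-9))² + (1−(-1))² = 49 + 4 = 53
|PN4|² = (-2−3)² + (1−0)² = 25 + 1 = 26
|PN5|² = (-2−(-2))² + (1−9)² = 0 + 64 = 64
|PN6|² = (-2−4)² + (1−8)² = 36 + 49 = 85
|PN7|² = (-2−2)² + (1−3)² = 16 + 4 = 20
|PN8|² = (-2−(-6))² + (1−(-1))² = 16 + 4 = 20
|PN9|² = (-2−(-4))² + (1−8)² = 4 + 49 = 53
P is equidistant from N7 and N8 (both at squared distance 20), and every other site is strictly farther — so P lies on the N7–N8 Voronoi edge.

N7 and N8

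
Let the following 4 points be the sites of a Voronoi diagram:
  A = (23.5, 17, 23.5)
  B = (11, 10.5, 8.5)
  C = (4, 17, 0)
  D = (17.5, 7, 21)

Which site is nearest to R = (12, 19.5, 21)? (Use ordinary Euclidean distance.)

Compare squared distances (the ordering matches that of the actual distances):
|RA|² = (12−23.5)² + (19.5−17)² + (21−23.5)² = 132.25 + 6.25 + 6.25 = 144.75
|RB|² = (12−11)² + (19.5−10.5)² + (21−8.5)² = 1 + 81 + 156.25 = 238.25
|RC|² = (12−4)² + (19.5−17)² + (21−0)² = 64 + 6.25 + 441 = 511.25
|RD|² = (12−17.5)² + (19.5−7)² + (21−21)² = 30.25 + 156.25 + 0 = 186.5
Minimum is at A.

A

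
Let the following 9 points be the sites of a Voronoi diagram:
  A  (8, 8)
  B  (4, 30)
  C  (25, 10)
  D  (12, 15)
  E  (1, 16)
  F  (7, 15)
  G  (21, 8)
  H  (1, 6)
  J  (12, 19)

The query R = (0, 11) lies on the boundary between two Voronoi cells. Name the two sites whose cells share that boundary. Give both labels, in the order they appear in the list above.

Squared distances from R to each site:
|RA|² = (0−8)² + (11−8)² = 64 + 9 = 73
|RB|² = (0−4)² + (11−30)² = 16 + 361 = 377
|RC|² = (0−25)² + (11−10)² = 625 + 1 = 626
|RD|² = (0−12)² + (11−15)² = 144 + 16 = 160
|RE|² = (0−1)² + (11−16)² = 1 + 25 = 26
|RF|² = (0−7)² + (11−15)² = 49 + 16 = 65
|RG|² = (0−21)² + (11−8)² = 441 + 9 = 450
|RH|² = (0−1)² + (11−6)² = 1 + 25 = 26
|RJ|² = (0−12)² + (11−19)² = 144 + 64 = 208
R is equidistant from E and H (both at squared distance 26), and every other site is strictly farther — so R lies on the E–H Voronoi edge.

E and H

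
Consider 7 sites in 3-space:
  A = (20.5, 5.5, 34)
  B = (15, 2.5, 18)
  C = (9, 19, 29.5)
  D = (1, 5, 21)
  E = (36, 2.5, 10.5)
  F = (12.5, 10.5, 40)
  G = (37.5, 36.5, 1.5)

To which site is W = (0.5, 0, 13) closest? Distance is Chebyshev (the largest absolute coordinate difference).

d(W,A) = max(20, 5.5, 21) = 21
d(W,B) = max(14.5, 2.5, 5) = 14.5
d(W,C) = max(8.5, 19, 16.5) = 19
d(W,D) = max(0.5, 5, 8) = 8
d(W,E) = max(35.5, 2.5, 2.5) = 35.5
d(W,F) = max(12, 10.5, 27) = 27
d(W,G) = max(37, 36.5, 11.5) = 37
Minimum is at D.

D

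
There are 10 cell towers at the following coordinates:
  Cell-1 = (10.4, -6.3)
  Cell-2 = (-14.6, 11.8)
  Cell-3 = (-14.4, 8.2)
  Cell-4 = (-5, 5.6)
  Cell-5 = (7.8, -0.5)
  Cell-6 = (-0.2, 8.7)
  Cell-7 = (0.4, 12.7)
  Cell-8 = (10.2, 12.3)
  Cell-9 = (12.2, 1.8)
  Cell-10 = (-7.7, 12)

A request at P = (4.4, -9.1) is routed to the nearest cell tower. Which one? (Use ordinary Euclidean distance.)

Compare squared distances (the ordering matches that of the actual distances):
d²(P, Cell-1) = (4.4−10.4)² + (-9.1−(-6.3))² = 36 + 7.84 = 43.84
d²(P, Cell-2) = (4.4−(-14.6))² + (-9.1−11.8)² = 361 + 436.81 = 797.81
d²(P, Cell-3) = (4.4−(-14.4))² + (-9.1−8.2)² = 353.44 + 299.29 = 652.73
d²(P, Cell-4) = (4.4−(-5))² + (-9.1−5.6)² = 88.36 + 216.09 = 304.45
d²(P, Cell-5) = (4.4−7.8)² + (-9.1−(-0.5))² = 11.56 + 73.96 = 85.52
d²(P, Cell-6) = (4.4−(-0.2))² + (-9.1−8.7)² = 21.16 + 316.84 = 338
d²(P, Cell-7) = (4.4−0.4)² + (-9.1−12.7)² = 16 + 475.24 = 491.24
d²(P, Cell-8) = (4.4−10.2)² + (-9.1−12.3)² = 33.64 + 457.96 = 491.6
d²(P, Cell-9) = (4.4−12.2)² + (-9.1−1.8)² = 60.84 + 118.81 = 179.65
d²(P, Cell-10) = (4.4−(-7.7))² + (-9.1−12)² = 146.41 + 445.21 = 591.62
The smallest is to Cell-1, so P lies in the Voronoi region of Cell-1.

Cell-1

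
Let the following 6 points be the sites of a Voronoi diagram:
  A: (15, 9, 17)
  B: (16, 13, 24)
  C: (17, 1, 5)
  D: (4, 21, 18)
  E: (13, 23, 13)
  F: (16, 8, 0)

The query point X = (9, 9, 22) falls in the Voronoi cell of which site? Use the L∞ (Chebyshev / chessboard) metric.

A

d(X,A) = max(6, 0, 5) = 6
d(X,B) = max(7, 4, 2) = 7
d(X,C) = max(8, 8, 17) = 17
d(X,D) = max(5, 12, 4) = 12
d(X,E) = max(4, 14, 9) = 14
d(X,F) = max(7, 1, 22) = 22
The smallest is to A, so X lies in the Voronoi region of A.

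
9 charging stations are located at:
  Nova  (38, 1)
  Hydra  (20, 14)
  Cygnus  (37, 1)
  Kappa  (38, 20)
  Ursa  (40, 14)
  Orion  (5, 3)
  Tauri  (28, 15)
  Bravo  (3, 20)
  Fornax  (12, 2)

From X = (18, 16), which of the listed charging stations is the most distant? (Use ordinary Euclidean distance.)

Nova

Squared Euclidean distances:
d²(X, Nova) = 400 + 225 = 625
d²(X, Hydra) = 4 + 4 = 8
d²(X, Cygnus) = 361 + 225 = 586
d²(X, Kappa) = 400 + 16 = 416
d²(X, Ursa) = 484 + 4 = 488
d²(X, Orion) = 169 + 169 = 338
d²(X, Tauri) = 100 + 1 = 101
d²(X, Bravo) = 225 + 16 = 241
d²(X, Fornax) = 36 + 196 = 232
The largest is to Nova.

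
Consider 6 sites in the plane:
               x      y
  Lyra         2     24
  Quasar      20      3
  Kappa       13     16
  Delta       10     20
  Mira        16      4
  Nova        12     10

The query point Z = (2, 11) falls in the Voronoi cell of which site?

Compare squared distances (the ordering matches that of the actual distances):
d²(Z, Lyra) = (2−2)² + (11−24)² = 0 + 169 = 169
d²(Z, Quasar) = (2−20)² + (11−3)² = 324 + 64 = 388
d²(Z, Kappa) = (2−13)² + (11−16)² = 121 + 25 = 146
d²(Z, Delta) = (2−10)² + (11−20)² = 64 + 81 = 145
d²(Z, Mira) = (2−16)² + (11−4)² = 196 + 49 = 245
d²(Z, Nova) = (2−12)² + (11−10)² = 100 + 1 = 101
Nova is nearest.

Nova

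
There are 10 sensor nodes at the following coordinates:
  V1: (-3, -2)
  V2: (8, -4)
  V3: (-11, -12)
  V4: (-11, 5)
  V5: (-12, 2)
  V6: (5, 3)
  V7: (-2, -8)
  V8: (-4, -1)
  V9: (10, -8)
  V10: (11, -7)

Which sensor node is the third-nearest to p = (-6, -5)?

Compare squared distances (the ordering matches that of the actual distances):
|pV1|² = 9 + 9 = 18
|pV2|² = 196 + 1 = 197
|pV3|² = 25 + 49 = 74
|pV4|² = 25 + 100 = 125
|pV5|² = 36 + 49 = 85
|pV6|² = 121 + 64 = 185
|pV7|² = 16 + 9 = 25
|pV8|² = 4 + 16 = 20
|pV9|² = 256 + 9 = 265
d²(p, V10) = 289 + 4 = 293
Sorted ascending: V1, V8, V7, V3, … — the third-nearest is V7.

V7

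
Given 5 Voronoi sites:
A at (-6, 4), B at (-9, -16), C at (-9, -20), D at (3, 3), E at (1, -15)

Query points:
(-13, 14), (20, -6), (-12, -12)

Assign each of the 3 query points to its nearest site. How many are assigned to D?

(-13, 14) — d² to each: A:149, B:916, C:1172, D:377, E:1037 → nearest is A
(20, -6) — d² to each: A:776, B:941, C:1037, D:370, E:442 → nearest is D
(-12, -12) — d² to each: A:292, B:25, C:73, D:450, E:178 → nearest is B
1 of the 3 points has D as nearest.

1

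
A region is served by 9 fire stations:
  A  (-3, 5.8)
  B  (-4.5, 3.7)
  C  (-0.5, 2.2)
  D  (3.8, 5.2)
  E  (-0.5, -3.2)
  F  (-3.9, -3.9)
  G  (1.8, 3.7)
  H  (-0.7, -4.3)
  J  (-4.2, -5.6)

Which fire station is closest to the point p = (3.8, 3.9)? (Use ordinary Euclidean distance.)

Since √ is increasing, it suffices to compare squared distances:
|pA|² = (3.8−(-3))² + (3.9−5.8)² = 46.24 + 3.61 = 49.85
|pB|² = (3.8−(-4.5))² + (3.9−3.7)² = 68.89 + 0.04 = 68.93
|pC|² = (3.8−(-0.5))² + (3.9−2.2)² = 18.49 + 2.89 = 21.38
|pD|² = (3.8−3.8)² + (3.9−5.2)² = 0 + 1.69 = 1.69
|pE|² = (3.8−(-0.5))² + (3.9−(-3.2))² = 18.49 + 50.41 = 68.9
|pF|² = (3.8−(-3.9))² + (3.9−(-3.9))² = 59.29 + 60.84 = 120.13
|pG|² = (3.8−1.8)² + (3.9−3.7)² = 4 + 0.04 = 4.04
|pH|² = (3.8−(-0.7))² + (3.9−(-4.3))² = 20.25 + 67.24 = 87.49
|pJ|² = (3.8−(-4.2))² + (3.9−(-5.6))² = 64 + 90.25 = 154.25
The smallest is to D, so p lies in the Voronoi region of D.

D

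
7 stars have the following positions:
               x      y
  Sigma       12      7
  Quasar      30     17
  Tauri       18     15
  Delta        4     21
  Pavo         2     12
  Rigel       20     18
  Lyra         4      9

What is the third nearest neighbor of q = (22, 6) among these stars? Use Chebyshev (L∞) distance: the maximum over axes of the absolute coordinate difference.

d(q, Sigma) = max(10, 1) = 10
d(q, Quasar) = max(8, 11) = 11
d(q, Tauri) = max(4, 9) = 9
d(q, Delta) = max(18, 15) = 18
d(q, Pavo) = max(20, 6) = 20
d(q, Rigel) = max(2, 12) = 12
d(q, Lyra) = max(18, 3) = 18
Sorted ascending: Tauri, Sigma, Quasar, Rigel, … — the third-nearest is Quasar.

Quasar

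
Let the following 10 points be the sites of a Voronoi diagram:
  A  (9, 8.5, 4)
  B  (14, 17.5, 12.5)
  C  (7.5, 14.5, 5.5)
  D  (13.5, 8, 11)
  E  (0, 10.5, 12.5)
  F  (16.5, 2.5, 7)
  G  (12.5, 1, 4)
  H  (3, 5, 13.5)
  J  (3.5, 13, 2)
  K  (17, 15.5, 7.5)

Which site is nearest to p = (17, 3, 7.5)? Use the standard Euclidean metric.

Squared Euclidean distances:
|pA|² = (17−9)² + (3−8.5)² + (7.5−4)² = 64 + 30.25 + 12.25 = 106.5
|pB|² = (17−14)² + (3−17.5)² + (7.5−12.5)² = 9 + 210.25 + 25 = 244.25
|pC|² = (17−7.5)² + (3−14.5)² + (7.5−5.5)² = 90.25 + 132.25 + 4 = 226.5
|pD|² = (17−13.5)² + (3−8)² + (7.5−11)² = 12.25 + 25 + 12.25 = 49.5
|pE|² = (17−0)² + (3−10.5)² + (7.5−12.5)² = 289 + 56.25 + 25 = 370.25
|pF|² = (17−16.5)² + (3−2.5)² + (7.5−7)² = 0.25 + 0.25 + 0.25 = 0.75
|pG|² = (17−12.5)² + (3−1)² + (7.5−4)² = 20.25 + 4 + 12.25 = 36.5
|pH|² = (17−3)² + (3−5)² + (7.5−13.5)² = 196 + 4 + 36 = 236
|pJ|² = (17−3.5)² + (3−13)² + (7.5−2)² = 182.25 + 100 + 30.25 = 312.5
|pK|² = (17−17)² + (3−15.5)² + (7.5−7.5)² = 0 + 156.25 + 0 = 156.25
The smallest is to F, so p lies in the Voronoi region of F.

F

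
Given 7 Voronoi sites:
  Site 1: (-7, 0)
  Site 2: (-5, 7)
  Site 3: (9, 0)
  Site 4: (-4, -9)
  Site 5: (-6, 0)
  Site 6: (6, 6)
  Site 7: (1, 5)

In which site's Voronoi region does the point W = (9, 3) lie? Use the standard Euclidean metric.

Site 3

Compare squared distances (the ordering matches that of the actual distances):
d²(W, Site 1) = (9−(-7))² + (3−0)² = 256 + 9 = 265
d²(W, Site 2) = (9−(-5))² + (3−7)² = 196 + 16 = 212
d²(W, Site 3) = (9−9)² + (3−0)² = 0 + 9 = 9
d²(W, Site 4) = (9−(-4))² + (3−(-9))² = 169 + 144 = 313
d²(W, Site 5) = (9−(-6))² + (3−0)² = 225 + 9 = 234
d²(W, Site 6) = (9−6)² + (3−6)² = 9 + 9 = 18
d²(W, Site 7) = (9−1)² + (3−5)² = 64 + 4 = 68
Site 3 is nearest.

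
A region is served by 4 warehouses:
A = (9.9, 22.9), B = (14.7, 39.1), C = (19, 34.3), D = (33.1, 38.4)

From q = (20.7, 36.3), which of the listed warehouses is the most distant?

A

Squared Euclidean distances:
|qA|² = (20.7−9.9)² + (36.3−22.9)² = 116.64 + 179.56 = 296.2
|qB|² = (20.7−14.7)² + (36.3−39.1)² = 36 + 7.84 = 43.84
|qC|² = (20.7−19)² + (36.3−34.3)² = 2.89 + 4 = 6.89
|qD|² = (20.7−33.1)² + (36.3−38.4)² = 153.76 + 4.41 = 158.17
The largest is to A.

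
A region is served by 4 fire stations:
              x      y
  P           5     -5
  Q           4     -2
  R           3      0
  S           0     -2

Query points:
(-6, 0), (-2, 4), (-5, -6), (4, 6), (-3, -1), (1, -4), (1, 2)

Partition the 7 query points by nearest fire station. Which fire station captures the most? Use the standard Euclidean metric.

(-6, 0) — d² to each: P:146, Q:104, R:81, S:40 → nearest is S
(-2, 4) — d² to each: P:130, Q:72, R:41, S:40 → nearest is S
(-5, -6) — d² to each: P:101, Q:97, R:100, S:41 → nearest is S
(4, 6) — d² to each: P:122, Q:64, R:37, S:80 → nearest is R
(-3, -1) — d² to each: P:80, Q:50, R:37, S:10 → nearest is S
(1, -4) — d² to each: P:17, Q:13, R:20, S:5 → nearest is S
(1, 2) — d² to each: P:65, Q:25, R:8, S:17 → nearest is R
Tally — R:2, S:5. S captures the most (5).

S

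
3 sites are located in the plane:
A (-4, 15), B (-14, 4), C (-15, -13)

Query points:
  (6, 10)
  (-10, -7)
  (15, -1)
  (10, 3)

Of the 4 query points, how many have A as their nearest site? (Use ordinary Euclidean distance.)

3

(6, 10) — d² to each: A:125, B:436, C:970 → nearest is A
(-10, -7) — d² to each: A:520, B:137, C:61 → nearest is C
(15, -1) — d² to each: A:617, B:866, C:1044 → nearest is A
(10, 3) — d² to each: A:340, B:577, C:881 → nearest is A
3 of the 4 points have A as nearest.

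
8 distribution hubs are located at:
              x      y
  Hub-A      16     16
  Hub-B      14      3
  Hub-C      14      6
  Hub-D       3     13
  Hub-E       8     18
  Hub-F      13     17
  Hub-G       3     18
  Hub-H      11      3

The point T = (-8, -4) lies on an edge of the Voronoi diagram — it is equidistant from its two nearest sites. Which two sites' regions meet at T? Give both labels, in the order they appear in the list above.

Hub-D and Hub-H

Squared distances from T to each site:
d²(T, Hub-A) = 576 + 400 = 976
d²(T, Hub-B) = 484 + 49 = 533
d²(T, Hub-C) = 484 + 100 = 584
d²(T, Hub-D) = 121 + 289 = 410
d²(T, Hub-E) = 256 + 484 = 740
d²(T, Hub-F) = 441 + 441 = 882
d²(T, Hub-G) = 121 + 484 = 605
d²(T, Hub-H) = 361 + 49 = 410
T is equidistant from Hub-D and Hub-H (both at squared distance 410), and every other site is strictly farther — so T lies on the Hub-D–Hub-H Voronoi edge.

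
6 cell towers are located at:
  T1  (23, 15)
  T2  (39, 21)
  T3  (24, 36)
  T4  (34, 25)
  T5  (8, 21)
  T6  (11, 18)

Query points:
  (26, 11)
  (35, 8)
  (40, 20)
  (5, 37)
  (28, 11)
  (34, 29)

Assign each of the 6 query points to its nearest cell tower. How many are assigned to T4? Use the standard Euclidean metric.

(26, 11) — d² to each: T1:25, T2:269, T3:629, T4:260, T5:424, T6:274 → nearest is T1
(35, 8) — d² to each: T1:193, T2:185, T3:905, T4:290, T5:898, T6:676 → nearest is T2
(40, 20) — d² to each: T1:314, T2:2, T3:512, T4:61, T5:1025, T6:845 → nearest is T2
(5, 37) — d² to each: T1:808, T2:1412, T3:362, T4:985, T5:265, T6:397 → nearest is T5
(28, 11) — d² to each: T1:41, T2:221, T3:641, T4:232, T5:500, T6:338 → nearest is T1
(34, 29) — d² to each: T1:317, T2:89, T3:149, T4:16, T5:740, T6:650 → nearest is T4
1 of the 6 points has T4 as nearest.

1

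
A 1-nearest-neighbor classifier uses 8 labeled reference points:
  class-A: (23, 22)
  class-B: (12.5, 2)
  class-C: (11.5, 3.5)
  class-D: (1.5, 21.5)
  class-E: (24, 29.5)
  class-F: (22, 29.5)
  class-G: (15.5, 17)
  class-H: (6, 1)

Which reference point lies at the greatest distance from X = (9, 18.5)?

Compare squared distances (the ordering matches that of the actual distances):
d²(X, class-A) = 196 + 12.25 = 208.25
d²(X, class-B) = 12.25 + 272.25 = 284.5
d²(X, class-C) = 6.25 + 225 = 231.25
d²(X, class-D) = 56.25 + 9 = 65.25
d²(X, class-E) = 225 + 121 = 346
d²(X, class-F) = 169 + 121 = 290
d²(X, class-G) = 42.25 + 2.25 = 44.5
d²(X, class-H) = 9 + 306.25 = 315.25
The largest is to class-E.

class-E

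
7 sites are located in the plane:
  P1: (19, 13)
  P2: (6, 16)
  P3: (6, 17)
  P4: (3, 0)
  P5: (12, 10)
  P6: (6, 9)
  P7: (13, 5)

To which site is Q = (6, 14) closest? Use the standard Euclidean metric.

P2

Squared Euclidean distances:
|QP1|² = (6−19)² + (14−13)² = 169 + 1 = 170
|QP2|² = (6−6)² + (14−16)² = 0 + 4 = 4
|QP3|² = (6−6)² + (14−17)² = 0 + 9 = 9
|QP4|² = (6−3)² + (14−0)² = 9 + 196 = 205
|QP5|² = (6−12)² + (14−10)² = 36 + 16 = 52
|QP6|² = (6−6)² + (14−9)² = 0 + 25 = 25
|QP7|² = (6−13)² + (14−5)² = 49 + 81 = 130
P2 is nearest.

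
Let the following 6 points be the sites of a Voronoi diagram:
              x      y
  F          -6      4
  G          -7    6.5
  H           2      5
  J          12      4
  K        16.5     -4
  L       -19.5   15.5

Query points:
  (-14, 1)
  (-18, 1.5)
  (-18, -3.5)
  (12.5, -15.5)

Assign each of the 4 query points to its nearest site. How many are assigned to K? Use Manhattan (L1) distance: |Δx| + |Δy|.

1

(-14, 1) — d to each: F:11, G:12.5, H:20, J:29, K:35.5, L:20 → nearest is F
(-18, 1.5) — d to each: F:14.5, G:16, H:23.5, J:32.5, K:40, L:15.5 → nearest is F
(-18, -3.5) — d to each: F:19.5, G:21, H:28.5, J:37.5, K:35, L:20.5 → nearest is F
(12.5, -15.5) — d to each: F:38, G:41.5, H:31, J:20, K:15.5, L:63 → nearest is K
1 of the 4 points has K as nearest.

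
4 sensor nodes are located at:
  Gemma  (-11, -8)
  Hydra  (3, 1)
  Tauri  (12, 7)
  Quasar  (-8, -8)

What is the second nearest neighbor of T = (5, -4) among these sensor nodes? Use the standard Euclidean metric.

Compare squared distances (the ordering matches that of the actual distances):
d²(T, Gemma) = (5−(-11))² + (-4−(-8))² = 256 + 16 = 272
d²(T, Hydra) = (5−3)² + (-4−1)² = 4 + 25 = 29
d²(T, Tauri) = (5−12)² + (-4−7)² = 49 + 121 = 170
d²(T, Quasar) = (5−(-8))² + (-4−(-8))² = 169 + 16 = 185
Sorted ascending: Hydra, Tauri, Quasar, … — the second-nearest is Tauri.

Tauri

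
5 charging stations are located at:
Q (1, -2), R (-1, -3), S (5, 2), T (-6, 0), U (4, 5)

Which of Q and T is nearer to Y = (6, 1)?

Compare squared distances:
|YQ|² = (6−1)² + (1−(-2))² = 25 + 9 = 34
|YT|² = (6−(-6))² + (1−0)² = 144 + 1 = 145
34 < 145, so Q is closer.

Q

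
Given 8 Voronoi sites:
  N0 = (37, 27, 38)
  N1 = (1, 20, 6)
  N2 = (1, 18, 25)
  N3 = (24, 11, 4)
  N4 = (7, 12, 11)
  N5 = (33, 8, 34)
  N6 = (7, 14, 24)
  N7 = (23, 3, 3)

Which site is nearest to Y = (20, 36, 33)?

Since √ is increasing, it suffices to compare squared distances:
|YN0|² = (20−37)² + (36−27)² + (33−38)² = 289 + 81 + 25 = 395
|YN1|² = (20−1)² + (36−20)² + (33−6)² = 361 + 256 + 729 = 1346
|YN2|² = (20−1)² + (36−18)² + (33−25)² = 361 + 324 + 64 = 749
|YN3|² = (20−24)² + (36−11)² + (33−4)² = 16 + 625 + 841 = 1482
|YN4|² = (20−7)² + (36−12)² + (33−11)² = 169 + 576 + 484 = 1229
|YN5|² = (20−33)² + (36−8)² + (33−34)² = 169 + 784 + 1 = 954
|YN6|² = (20−7)² + (36−14)² + (33−24)² = 169 + 484 + 81 = 734
|YN7|² = (20−23)² + (36−3)² + (33−3)² = 9 + 1089 + 900 = 1998
N0 is nearest.

N0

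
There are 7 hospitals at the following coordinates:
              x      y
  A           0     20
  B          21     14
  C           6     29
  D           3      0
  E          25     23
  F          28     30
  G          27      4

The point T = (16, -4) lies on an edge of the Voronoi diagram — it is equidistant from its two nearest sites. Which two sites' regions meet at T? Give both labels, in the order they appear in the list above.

D and G

Squared distances from T to each site:
|TA|² = (16−0)² + (-4−20)² = 256 + 576 = 832
|TB|² = (16−21)² + (-4−14)² = 25 + 324 = 349
|TC|² = (16−6)² + (-4−29)² = 100 + 1089 = 1189
|TD|² = (16−3)² + (-4−0)² = 169 + 16 = 185
|TE|² = (16−25)² + (-4−23)² = 81 + 729 = 810
|TF|² = (16−28)² + (-4−30)² = 144 + 1156 = 1300
|TG|² = (16−27)² + (-4−4)² = 121 + 64 = 185
T is equidistant from D and G (both at squared distance 185), and every other site is strictly farther — so T lies on the D–G Voronoi edge.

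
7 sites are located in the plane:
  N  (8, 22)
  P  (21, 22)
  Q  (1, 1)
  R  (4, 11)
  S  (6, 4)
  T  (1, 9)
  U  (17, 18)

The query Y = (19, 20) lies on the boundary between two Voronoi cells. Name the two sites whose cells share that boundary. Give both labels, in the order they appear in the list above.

Squared distances from Y to each site:
|YN|² = 121 + 4 = 125
|YP|² = 4 + 4 = 8
|YQ|² = 324 + 361 = 685
|YR|² = 225 + 81 = 306
|YS|² = 169 + 256 = 425
|YT|² = 324 + 121 = 445
|YU|² = 4 + 4 = 8
Y is equidistant from P and U (both at squared distance 8), and every other site is strictly farther — so Y lies on the P–U Voronoi edge.

P and U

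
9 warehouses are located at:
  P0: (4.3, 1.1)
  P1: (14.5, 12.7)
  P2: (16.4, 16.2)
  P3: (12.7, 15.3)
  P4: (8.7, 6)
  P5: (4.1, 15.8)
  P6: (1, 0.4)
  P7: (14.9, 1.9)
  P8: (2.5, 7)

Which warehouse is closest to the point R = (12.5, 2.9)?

P7

Squared Euclidean distances:
|RP0|² = 67.24 + 3.24 = 70.48
|RP1|² = 4 + 96.04 = 100.04
|RP2|² = 15.21 + 176.89 = 192.1
|RP3|² = 0.04 + 153.76 = 153.8
|RP4|² = 14.44 + 9.61 = 24.05
|RP5|² = 70.56 + 166.41 = 236.97
|RP6|² = 132.25 + 6.25 = 138.5
|RP7|² = 5.76 + 1 = 6.76
|RP8|² = 100 + 16.81 = 116.81
P7 is nearest.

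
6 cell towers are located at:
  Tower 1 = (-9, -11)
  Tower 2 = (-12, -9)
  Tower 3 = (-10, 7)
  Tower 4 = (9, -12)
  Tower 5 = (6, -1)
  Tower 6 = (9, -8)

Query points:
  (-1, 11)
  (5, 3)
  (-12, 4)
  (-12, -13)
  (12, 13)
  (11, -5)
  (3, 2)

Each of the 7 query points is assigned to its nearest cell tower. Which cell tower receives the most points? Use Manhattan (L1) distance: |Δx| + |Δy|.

Tower 5

(-1, 11) — d to each: Tower 1:30, Tower 2:31, Tower 3:13, Tower 4:33, Tower 5:19, Tower 6:29 → nearest is Tower 3
(5, 3) — d to each: Tower 1:28, Tower 2:29, Tower 3:19, Tower 4:19, Tower 5:5, Tower 6:15 → nearest is Tower 5
(-12, 4) — d to each: Tower 1:18, Tower 2:13, Tower 3:5, Tower 4:37, Tower 5:23, Tower 6:33 → nearest is Tower 3
(-12, -13) — d to each: Tower 1:5, Tower 2:4, Tower 3:22, Tower 4:22, Tower 5:30, Tower 6:26 → nearest is Tower 2
(12, 13) — d to each: Tower 1:45, Tower 2:46, Tower 3:28, Tower 4:28, Tower 5:20, Tower 6:24 → nearest is Tower 5
(11, -5) — d to each: Tower 1:26, Tower 2:27, Tower 3:33, Tower 4:9, Tower 5:9, Tower 6:5 → nearest is Tower 6
(3, 2) — d to each: Tower 1:25, Tower 2:26, Tower 3:18, Tower 4:20, Tower 5:6, Tower 6:16 → nearest is Tower 5
Tally — Tower 2:1, Tower 3:2, Tower 5:3, Tower 6:1. Tower 5 captures the most (3).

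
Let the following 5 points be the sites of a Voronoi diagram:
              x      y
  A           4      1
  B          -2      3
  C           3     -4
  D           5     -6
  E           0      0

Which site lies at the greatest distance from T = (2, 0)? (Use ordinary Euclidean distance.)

D

Since √ is increasing, it suffices to compare squared distances:
|TA|² = 4 + 1 = 5
|TB|² = 16 + 9 = 25
|TC|² = 1 + 16 = 17
|TD|² = 9 + 36 = 45
|TE|² = 4 + 0 = 4
The largest is to D.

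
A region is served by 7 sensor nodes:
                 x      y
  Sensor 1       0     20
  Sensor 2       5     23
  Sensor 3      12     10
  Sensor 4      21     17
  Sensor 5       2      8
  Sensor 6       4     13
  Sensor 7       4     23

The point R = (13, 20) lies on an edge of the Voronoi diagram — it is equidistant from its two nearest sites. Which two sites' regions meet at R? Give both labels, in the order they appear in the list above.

Squared distances from R to each site:
d²(R, Sensor 1) = (13−0)² + (20−20)² = 169 + 0 = 169
d²(R, Sensor 2) = (13−5)² + (20−23)² = 64 + 9 = 73
d²(R, Sensor 3) = (13−12)² + (20−10)² = 1 + 100 = 101
d²(R, Sensor 4) = (13−21)² + (20−17)² = 64 + 9 = 73
d²(R, Sensor 5) = (13−2)² + (20−8)² = 121 + 144 = 265
d²(R, Sensor 6) = (13−4)² + (20−13)² = 81 + 49 = 130
d²(R, Sensor 7) = (13−4)² + (20−23)² = 81 + 9 = 90
R is equidistant from Sensor 2 and Sensor 4 (both at squared distance 73), and every other site is strictly farther — so R lies on the Sensor 2–Sensor 4 Voronoi edge.

Sensor 2 and Sensor 4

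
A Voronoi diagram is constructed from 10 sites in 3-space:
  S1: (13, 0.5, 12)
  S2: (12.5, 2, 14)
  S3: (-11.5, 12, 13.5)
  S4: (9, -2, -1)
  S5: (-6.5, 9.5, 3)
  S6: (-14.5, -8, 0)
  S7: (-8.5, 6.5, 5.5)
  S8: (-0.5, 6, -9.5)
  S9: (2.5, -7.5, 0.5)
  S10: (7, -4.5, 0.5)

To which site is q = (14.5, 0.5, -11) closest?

S4

Squared Euclidean distances:
|qS1|² = 2.25 + 0 + 529 = 531.25
|qS2|² = 4 + 2.25 + 625 = 631.25
|qS3|² = 676 + 132.25 + 600.25 = 1408.5
|qS4|² = 30.25 + 6.25 + 100 = 136.5
|qS5|² = 441 + 81 + 196 = 718
|qS6|² = 841 + 72.25 + 121 = 1034.25
|qS7|² = 529 + 36 + 272.25 = 837.25
|qS8|² = 225 + 30.25 + 2.25 = 257.5
|qS9|² = 144 + 64 + 132.25 = 340.25
d²(q, S10) = 56.25 + 25 + 132.25 = 213.5
Minimum is at S4.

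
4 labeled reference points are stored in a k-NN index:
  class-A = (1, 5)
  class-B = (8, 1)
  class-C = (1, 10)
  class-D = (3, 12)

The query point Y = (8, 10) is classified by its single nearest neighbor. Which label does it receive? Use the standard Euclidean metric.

Compare squared distances (the ordering matches that of the actual distances):
d²(Y, class-A) = (8−1)² + (10−5)² = 49 + 25 = 74
d²(Y, class-B) = (8−8)² + (10−1)² = 0 + 81 = 81
d²(Y, class-C) = (8−1)² + (10−10)² = 49 + 0 = 49
d²(Y, class-D) = (8−3)² + (10−12)² = 25 + 4 = 29
Minimum is at class-D.

class-D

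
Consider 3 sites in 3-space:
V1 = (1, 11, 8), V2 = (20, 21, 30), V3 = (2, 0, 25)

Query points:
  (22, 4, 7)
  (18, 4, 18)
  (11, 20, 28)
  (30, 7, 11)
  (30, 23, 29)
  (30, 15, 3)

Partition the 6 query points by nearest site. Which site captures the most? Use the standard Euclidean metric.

V2

(22, 4, 7) — d² to each: V1:491, V2:822, V3:740 → nearest is V1
(18, 4, 18) — d² to each: V1:438, V2:437, V3:321 → nearest is V3
(11, 20, 28) — d² to each: V1:581, V2:86, V3:490 → nearest is V2
(30, 7, 11) — d² to each: V1:866, V2:657, V3:1029 → nearest is V2
(30, 23, 29) — d² to each: V1:1426, V2:105, V3:1329 → nearest is V2
(30, 15, 3) — d² to each: V1:882, V2:865, V3:1493 → nearest is V2
Tally — V1:1, V2:4, V3:1. V2 captures the most (4).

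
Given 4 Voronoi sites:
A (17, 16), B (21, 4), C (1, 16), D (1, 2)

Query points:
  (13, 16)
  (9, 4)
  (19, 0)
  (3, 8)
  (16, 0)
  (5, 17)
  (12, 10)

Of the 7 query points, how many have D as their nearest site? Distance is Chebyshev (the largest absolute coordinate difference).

(13, 16) — d to each: A:4, B:12, C:12, D:14 → nearest is A
(9, 4) — d to each: A:12, B:12, C:12, D:8 → nearest is D
(19, 0) — d to each: A:16, B:4, C:18, D:18 → nearest is B
(3, 8) — d to each: A:14, B:18, C:8, D:6 → nearest is D
(16, 0) — d to each: A:16, B:5, C:16, D:15 → nearest is B
(5, 17) — d to each: A:12, B:16, C:4, D:15 → nearest is C
(12, 10) — d to each: A:6, B:9, C:11, D:11 → nearest is A
2 of the 7 points have D as nearest.

2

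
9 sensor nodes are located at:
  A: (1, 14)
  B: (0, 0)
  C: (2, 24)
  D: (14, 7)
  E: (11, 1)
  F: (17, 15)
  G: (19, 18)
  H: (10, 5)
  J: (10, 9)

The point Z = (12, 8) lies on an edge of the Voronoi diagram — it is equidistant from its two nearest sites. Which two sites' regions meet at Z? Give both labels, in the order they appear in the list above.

Squared distances from Z to each site:
|ZA|² = 121 + 36 = 157
|ZB|² = 144 + 64 = 208
|ZC|² = 100 + 256 = 356
|ZD|² = 4 + 1 = 5
|ZE|² = 1 + 49 = 50
|ZF|² = 25 + 49 = 74
|ZG|² = 49 + 100 = 149
|ZH|² = 4 + 9 = 13
|ZJ|² = 4 + 1 = 5
Z is equidistant from D and J (both at squared distance 5), and every other site is strictly farther — so Z lies on the D–J Voronoi edge.

D and J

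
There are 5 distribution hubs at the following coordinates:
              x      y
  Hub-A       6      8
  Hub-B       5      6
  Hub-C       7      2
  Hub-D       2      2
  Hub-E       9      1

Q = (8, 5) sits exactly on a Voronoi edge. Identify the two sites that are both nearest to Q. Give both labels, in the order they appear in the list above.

Squared distances from Q to each site:
d²(Q, Hub-A) = (8−6)² + (5−8)² = 4 + 9 = 13
d²(Q, Hub-B) = (8−5)² + (5−6)² = 9 + 1 = 10
d²(Q, Hub-C) = (8−7)² + (5−2)² = 1 + 9 = 10
d²(Q, Hub-D) = (8−2)² + (5−2)² = 36 + 9 = 45
d²(Q, Hub-E) = (8−9)² + (5−1)² = 1 + 16 = 17
Q is equidistant from Hub-B and Hub-C (both at squared distance 10), and every other site is strictly farther — so Q lies on the Hub-B–Hub-C Voronoi edge.

Hub-B and Hub-C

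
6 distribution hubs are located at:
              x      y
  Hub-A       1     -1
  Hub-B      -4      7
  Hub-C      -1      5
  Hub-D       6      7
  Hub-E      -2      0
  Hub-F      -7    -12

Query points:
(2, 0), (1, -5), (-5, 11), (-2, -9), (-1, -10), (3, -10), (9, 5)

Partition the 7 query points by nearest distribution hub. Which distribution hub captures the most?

Hub-A

(2, 0) — d² to each: Hub-A:2, Hub-B:85, Hub-C:34, Hub-D:65, Hub-E:16, Hub-F:225 → nearest is Hub-A
(1, -5) — d² to each: Hub-A:16, Hub-B:169, Hub-C:104, Hub-D:169, Hub-E:34, Hub-F:113 → nearest is Hub-A
(-5, 11) — d² to each: Hub-A:180, Hub-B:17, Hub-C:52, Hub-D:137, Hub-E:130, Hub-F:533 → nearest is Hub-B
(-2, -9) — d² to each: Hub-A:73, Hub-B:260, Hub-C:197, Hub-D:320, Hub-E:81, Hub-F:34 → nearest is Hub-F
(-1, -10) — d² to each: Hub-A:85, Hub-B:298, Hub-C:225, Hub-D:338, Hub-E:101, Hub-F:40 → nearest is Hub-F
(3, -10) — d² to each: Hub-A:85, Hub-B:338, Hub-C:241, Hub-D:298, Hub-E:125, Hub-F:104 → nearest is Hub-A
(9, 5) — d² to each: Hub-A:100, Hub-B:173, Hub-C:100, Hub-D:13, Hub-E:146, Hub-F:545 → nearest is Hub-D
Tally — Hub-A:3, Hub-B:1, Hub-D:1, Hub-F:2. Hub-A captures the most (3).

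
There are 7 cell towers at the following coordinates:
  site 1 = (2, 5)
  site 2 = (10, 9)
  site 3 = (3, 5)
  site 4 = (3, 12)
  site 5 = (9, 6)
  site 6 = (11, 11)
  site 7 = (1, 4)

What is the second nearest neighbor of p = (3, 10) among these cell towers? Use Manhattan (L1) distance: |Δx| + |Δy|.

d(p, site 1) = |3−2| + |10−5| = 1 + 5 = 6
d(p, site 2) = |3−10| + |10−9| = 7 + 1 = 8
d(p, site 3) = |3−3| + |10−5| = 0 + 5 = 5
d(p, site 4) = |3−3| + |10−12| = 0 + 2 = 2
d(p, site 5) = |3−9| + |10−6| = 6 + 4 = 10
d(p, site 6) = |3−11| + |10−11| = 8 + 1 = 9
d(p, site 7) = |3−1| + |10−4| = 2 + 6 = 8
Sorted ascending: site 4, site 3, site 1, … — the second-nearest is site 3.

site 3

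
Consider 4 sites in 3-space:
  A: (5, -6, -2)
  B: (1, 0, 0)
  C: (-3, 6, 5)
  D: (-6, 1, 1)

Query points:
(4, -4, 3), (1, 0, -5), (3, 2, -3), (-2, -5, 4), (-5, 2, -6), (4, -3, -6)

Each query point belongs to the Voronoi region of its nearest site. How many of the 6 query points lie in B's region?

3

(4, -4, 3) — d² to each: A:30, B:34, C:153, D:129 → nearest is A
(1, 0, -5) — d² to each: A:61, B:25, C:152, D:86 → nearest is B
(3, 2, -3) — d² to each: A:69, B:17, C:116, D:98 → nearest is B
(-2, -5, 4) — d² to each: A:86, B:50, C:123, D:61 → nearest is B
(-5, 2, -6) — d² to each: A:180, B:76, C:141, D:51 → nearest is D
(4, -3, -6) — d² to each: A:26, B:54, C:251, D:165 → nearest is A
3 of the 6 points have B as nearest.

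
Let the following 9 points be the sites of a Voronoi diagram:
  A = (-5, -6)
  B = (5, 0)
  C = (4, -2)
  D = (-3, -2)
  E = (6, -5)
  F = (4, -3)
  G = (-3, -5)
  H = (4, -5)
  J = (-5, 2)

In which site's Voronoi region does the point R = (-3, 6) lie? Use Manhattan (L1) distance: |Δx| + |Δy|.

d(R,A) = 2 + 12 = 14
d(R,B) = 8 + 6 = 14
d(R,C) = 7 + 8 = 15
d(R,D) = 0 + 8 = 8
d(R,E) = 9 + 11 = 20
d(R,F) = 7 + 9 = 16
d(R,G) = 0 + 11 = 11
d(R,H) = 7 + 11 = 18
d(R,J) = 2 + 4 = 6
J is nearest.

J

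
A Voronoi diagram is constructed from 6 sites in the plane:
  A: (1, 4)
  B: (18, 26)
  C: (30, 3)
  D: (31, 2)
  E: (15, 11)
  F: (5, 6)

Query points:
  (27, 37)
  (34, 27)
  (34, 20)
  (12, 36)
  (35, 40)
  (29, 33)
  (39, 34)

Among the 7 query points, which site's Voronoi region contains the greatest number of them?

(27, 37) — d² to each: A:1765, B:202, C:1165, D:1241, E:820, F:1445 → nearest is B
(34, 27) — d² to each: A:1618, B:257, C:592, D:634, E:617, F:1282 → nearest is B
(34, 20) — d² to each: A:1345, B:292, C:305, D:333, E:442, F:1037 → nearest is B
(12, 36) — d² to each: A:1145, B:136, C:1413, D:1517, E:634, F:949 → nearest is B
(35, 40) — d² to each: A:2452, B:485, C:1394, D:1460, E:1241, F:2056 → nearest is B
(29, 33) — d² to each: A:1625, B:170, C:901, D:965, E:680, F:1305 → nearest is B
(39, 34) — d² to each: A:2344, B:505, C:1042, D:1088, E:1105, F:1940 → nearest is B
Tally — B:7. B captures the most (7).

B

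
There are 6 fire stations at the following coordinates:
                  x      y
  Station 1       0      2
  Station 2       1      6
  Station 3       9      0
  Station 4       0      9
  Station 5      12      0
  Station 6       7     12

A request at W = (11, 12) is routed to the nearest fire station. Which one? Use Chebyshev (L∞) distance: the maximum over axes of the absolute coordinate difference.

d(W, Station 1) = max(11, 10) = 11
d(W, Station 2) = max(10, 6) = 10
d(W, Station 3) = max(2, 12) = 12
d(W, Station 4) = max(11, 3) = 11
d(W, Station 5) = max(1, 12) = 12
d(W, Station 6) = max(4, 0) = 4
Station 6 is nearest.

Station 6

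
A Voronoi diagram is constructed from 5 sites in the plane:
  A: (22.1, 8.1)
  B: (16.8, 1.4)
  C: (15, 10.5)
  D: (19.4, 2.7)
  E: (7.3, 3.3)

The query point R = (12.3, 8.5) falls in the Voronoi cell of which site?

C

Since √ is increasing, it suffices to compare squared distances:
|RA|² = (12.3−22.1)² + (8.5−8.1)² = 96.04 + 0.16 = 96.2
|RB|² = (12.3−16.8)² + (8.5−1.4)² = 20.25 + 50.41 = 70.66
|RC|² = (12.3−15)² + (8.5−10.5)² = 7.29 + 4 = 11.29
|RD|² = (12.3−19.4)² + (8.5−2.7)² = 50.41 + 33.64 = 84.05
|RE|² = (12.3−7.3)² + (8.5−3.3)² = 25 + 27.04 = 52.04
The smallest is to C, so R lies in the Voronoi region of C.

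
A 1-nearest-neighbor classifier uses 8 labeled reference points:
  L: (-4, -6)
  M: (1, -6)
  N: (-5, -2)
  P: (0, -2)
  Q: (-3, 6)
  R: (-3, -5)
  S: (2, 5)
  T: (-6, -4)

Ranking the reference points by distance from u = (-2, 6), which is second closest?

S

Since √ is increasing, it suffices to compare squared distances:
|uL|² = 4 + 144 = 148
|uM|² = 9 + 144 = 153
|uN|² = 9 + 64 = 73
|uP|² = 4 + 64 = 68
|uQ|² = 1 + 0 = 1
|uR|² = 1 + 121 = 122
|uS|² = 16 + 1 = 17
|uT|² = 16 + 100 = 116
Sorted ascending: Q, S, P, … — the second-nearest is S.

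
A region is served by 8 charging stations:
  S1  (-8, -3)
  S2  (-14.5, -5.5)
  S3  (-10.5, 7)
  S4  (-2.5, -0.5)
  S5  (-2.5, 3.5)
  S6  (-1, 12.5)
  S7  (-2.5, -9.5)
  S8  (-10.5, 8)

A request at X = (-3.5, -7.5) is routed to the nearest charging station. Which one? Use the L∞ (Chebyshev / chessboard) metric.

S7

d(X,S1) = max(4.5, 4.5) = 4.5
d(X,S2) = max(11, 2) = 11
d(X,S3) = max(7, 14.5) = 14.5
d(X,S4) = max(1, 7) = 7
d(X,S5) = max(1, 11) = 11
d(X,S6) = max(2.5, 20) = 20
d(X,S7) = max(1, 2) = 2
d(X,S8) = max(7, 15.5) = 15.5
S7 is nearest.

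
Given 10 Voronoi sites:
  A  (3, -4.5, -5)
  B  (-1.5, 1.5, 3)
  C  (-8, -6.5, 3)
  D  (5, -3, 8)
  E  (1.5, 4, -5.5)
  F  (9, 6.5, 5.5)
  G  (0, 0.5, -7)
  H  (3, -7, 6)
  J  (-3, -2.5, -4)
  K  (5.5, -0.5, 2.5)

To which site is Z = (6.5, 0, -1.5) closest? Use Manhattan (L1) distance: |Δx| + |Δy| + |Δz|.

K

d(Z,A) = |6.5−3| + |0−(-4.5)| + |-1.5−(-5)| = 3.5 + 4.5 + 3.5 = 11.5
d(Z,B) = |6.5−(-1.5)| + |0−1.5| + |-1.5−3| = 8 + 1.5 + 4.5 = 14
d(Z,C) = |6.5−(-8)| + |0−(-6.5)| + |-1.5−3| = 14.5 + 6.5 + 4.5 = 25.5
d(Z,D) = |6.5−5| + |0−(-3)| + |-1.5−8| = 1.5 + 3 + 9.5 = 14
d(Z,E) = |6.5−1.5| + |0−4| + |-1.5−(-5.5)| = 5 + 4 + 4 = 13
d(Z,F) = |6.5−9| + |0−6.5| + |-1.5−5.5| = 2.5 + 6.5 + 7 = 16
d(Z,G) = |6.5−0| + |0−0.5| + |-1.5−(-7)| = 6.5 + 0.5 + 5.5 = 12.5
d(Z,H) = |6.5−3| + |0−(-7)| + |-1.5−6| = 3.5 + 7 + 7.5 = 18
d(Z,J) = |6.5−(-3)| + |0−(-2.5)| + |-1.5−(-4)| = 9.5 + 2.5 + 2.5 = 14.5
d(Z,K) = |6.5−5.5| + |0−(-0.5)| + |-1.5−2.5| = 1 + 0.5 + 4 = 5.5
The smallest is to K, so Z lies in the Voronoi region of K.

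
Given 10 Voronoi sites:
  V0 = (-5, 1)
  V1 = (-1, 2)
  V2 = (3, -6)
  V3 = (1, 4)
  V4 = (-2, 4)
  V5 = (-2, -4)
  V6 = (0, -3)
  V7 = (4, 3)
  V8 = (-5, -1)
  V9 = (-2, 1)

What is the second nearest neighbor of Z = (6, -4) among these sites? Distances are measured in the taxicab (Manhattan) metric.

V6

d(Z,V0) = |6−(-5)| + |-4−1| = 11 + 5 = 16
d(Z,V1) = |6−(-1)| + |-4−2| = 7 + 6 = 13
d(Z,V2) = |6−3| + |-4−(-6)| = 3 + 2 = 5
d(Z,V3) = |6−1| + |-4−4| = 5 + 8 = 13
d(Z,V4) = |6−(-2)| + |-4−4| = 8 + 8 = 16
d(Z,V5) = |6−(-2)| + |-4−(-4)| = 8 + 0 = 8
d(Z,V6) = |6−0| + |-4−(-3)| = 6 + 1 = 7
d(Z,V7) = |6−4| + |-4−3| = 2 + 7 = 9
d(Z,V8) = |6−(-5)| + |-4−(-1)| = 11 + 3 = 14
d(Z,V9) = |6−(-2)| + |-4−1| = 8 + 5 = 13
Sorted ascending: V2, V6, V5, … — the second-nearest is V6.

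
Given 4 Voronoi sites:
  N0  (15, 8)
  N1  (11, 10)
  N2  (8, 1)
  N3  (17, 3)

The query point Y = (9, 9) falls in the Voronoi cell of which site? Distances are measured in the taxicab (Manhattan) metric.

N1

d(Y,N0) = |9−15| + |9−8| = 6 + 1 = 7
d(Y,N1) = |9−11| + |9−10| = 2 + 1 = 3
d(Y,N2) = |9−8| + |9−1| = 1 + 8 = 9
d(Y,N3) = |9−17| + |9−3| = 8 + 6 = 14
The smallest is to N1, so Y lies in the Voronoi region of N1.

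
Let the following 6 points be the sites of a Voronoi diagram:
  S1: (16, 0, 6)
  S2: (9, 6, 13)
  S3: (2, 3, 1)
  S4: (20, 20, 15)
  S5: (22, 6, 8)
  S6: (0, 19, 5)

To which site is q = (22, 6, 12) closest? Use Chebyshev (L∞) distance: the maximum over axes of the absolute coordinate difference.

S5

d(q,S1) = max(6, 6, 6) = 6
d(q,S2) = max(13, 0, 1) = 13
d(q,S3) = max(20, 3, 11) = 20
d(q,S4) = max(2, 14, 3) = 14
d(q,S5) = max(0, 0, 4) = 4
d(q,S6) = max(22, 13, 7) = 22
S5 is nearest.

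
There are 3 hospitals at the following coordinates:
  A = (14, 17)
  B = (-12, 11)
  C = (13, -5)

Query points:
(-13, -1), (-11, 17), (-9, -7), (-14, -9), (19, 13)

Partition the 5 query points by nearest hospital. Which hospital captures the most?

B

(-13, -1) — d² to each: A:1053, B:145, C:692 → nearest is B
(-11, 17) — d² to each: A:625, B:37, C:1060 → nearest is B
(-9, -7) — d² to each: A:1105, B:333, C:488 → nearest is B
(-14, -9) — d² to each: A:1460, B:404, C:745 → nearest is B
(19, 13) — d² to each: A:41, B:965, C:360 → nearest is A
Tally — A:1, B:4. B captures the most (4).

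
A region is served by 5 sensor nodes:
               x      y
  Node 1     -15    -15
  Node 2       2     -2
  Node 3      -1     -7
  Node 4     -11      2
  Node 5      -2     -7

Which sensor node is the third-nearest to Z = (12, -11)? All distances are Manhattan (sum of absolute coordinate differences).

d(Z, Node 1) = |12−(-15)| + |-11−(-15)| = 27 + 4 = 31
d(Z, Node 2) = |12−2| + |-11−(-2)| = 10 + 9 = 19
d(Z, Node 3) = |12−(-1)| + |-11−(-7)| = 13 + 4 = 17
d(Z, Node 4) = |12−(-11)| + |-11−2| = 23 + 13 = 36
d(Z, Node 5) = |12−(-2)| + |-11−(-7)| = 14 + 4 = 18
Sorted ascending: Node 3, Node 5, Node 2, Node 1, … — the third-nearest is Node 2.

Node 2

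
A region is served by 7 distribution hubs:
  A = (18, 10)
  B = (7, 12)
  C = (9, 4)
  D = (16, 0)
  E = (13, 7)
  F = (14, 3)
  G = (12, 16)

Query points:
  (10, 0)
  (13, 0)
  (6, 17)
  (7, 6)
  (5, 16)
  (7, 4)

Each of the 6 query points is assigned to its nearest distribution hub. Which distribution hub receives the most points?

C

(10, 0) — d² to each: A:164, B:153, C:17, D:36, E:58, F:25, G:260 → nearest is C
(13, 0) — d² to each: A:125, B:180, C:32, D:9, E:49, F:10, G:257 → nearest is D
(6, 17) — d² to each: A:193, B:26, C:178, D:389, E:149, F:260, G:37 → nearest is B
(7, 6) — d² to each: A:137, B:36, C:8, D:117, E:37, F:58, G:125 → nearest is C
(5, 16) — d² to each: A:205, B:20, C:160, D:377, E:145, F:250, G:49 → nearest is B
(7, 4) — d² to each: A:157, B:64, C:4, D:97, E:45, F:50, G:169 → nearest is C
Tally — B:2, C:3, D:1. C captures the most (3).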